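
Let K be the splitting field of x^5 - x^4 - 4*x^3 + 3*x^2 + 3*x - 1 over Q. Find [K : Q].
5

The degree of the splitting field over Q equals the order of the Galois group, so first determine the group. The polynomial f is an irreducible quintic over Q, so G = Gal(f/Q) is a transitive subgroup of S_5: one of C_5 (5T1, order 5), D_5 (5T2, order 10), F_20 (5T3, order 20), A_5 (5T4, order 60) or S_5 (5T5, order 120). The discriminant of f is 14641 = 121^2, a perfect square, so G is contained in A_5. The transitive groups of degree 5 contained in A_5 are: C_5 (5T1, order 5), D_5 (5T2, order 10), A_5 (5T4, order 60). By Dedekind's theorem, for a prime p not dividing disc(f) the degrees of the irreducible factors of f mod p form the cycle type of an element of G. Factoring f modulo the 14 such primes p <= 47 (skipping 11, which divides the discriminant), each new pattern first appears at: mod 2: f = (x^5 + x^4 + x^2 + x + 1), pattern 5; mod 23: f = (x + 4)(x + 6)(x + 10)(x + 11)(x + 14), pattern 1+1+1+1+1. No other pattern occurs in this range, so the set of observed cycle types is {5, 1+1+1+1+1}. The candidates containing elements of all these cycle types are C_5 (5T1) of order 5, D_5 (5T2) of order 10, A_5 (5T4) of order 60; the others are excluded. The observed types are precisely the cycle types that occur in C_5 (5T1). Each of the other remaining candidates has further cycle types, and by the Chebotarev density theorem the matching factorization patterns would occur for a proportion of primes equal to their share of the group: D_5 (5T2) additionally contains elements of type 2+2+1 (5 of its 10 elements, about 50% of primes); A_5 (5T4) additionally contains elements of type 3+1+1, 2+2+1 (35 of its 60 elements, about 58% of primes). None of the 14 primes tested shows any such pattern (for each of these groups the chance of that is below 10^-4), which rules them out. Hence G = C_5 (5T1), of order 5. The Galois group C_5 (5T1) has order 5, so the splitting field has degree 5 over Q.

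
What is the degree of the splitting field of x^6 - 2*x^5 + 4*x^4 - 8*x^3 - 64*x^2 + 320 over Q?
36

The degree of the splitting field over Q equals the order of the Galois group, so first determine the group. The polynomial f is an irreducible sextic over Q, so G = Gal(f/Q) is one of the 16 transitive subgroups 6T1, ..., 6T16 of S_6. The discriminant of f is 564385546240000 = 23756800^2, a perfect square, so G is contained in A_6. The transitive groups of degree 6 contained in A_6 are: A_4 (6T4, order 12), S_4 (6T7, order 24), (C_3 x C_3) : C_4 (6T10, order 36), PSL(2,5) (6T12, order 60), A_6 (6T15, order 360). By Dedekind's theorem, for a prime p not dividing disc(f) the degrees of the irreducible factors of f mod p form the cycle type of an element of G. Factoring f modulo the 19 such primes p <= 79 (skipping 2, 5, 29, which divide the discriminant), each new pattern first appears at: mod 3: f = (x^2 + 1)(x^4 + x^3 + 2), pattern 4+2; mod 11: f = (x^3 + 3x^2 + 10x + 7)(x^3 + 6x^2 + 9x + 8), pattern 3+3; mod 19: f = (x + 14)(x + 16)(x^2 + 11x + 1)(x^2 + 14x + 15), pattern 2+2+1+1; mod 61: f = (x + 5)(x + 38)(x + 52)(x^3 + 25x^2 + 22x + 23), pattern 3+1+1+1. No other pattern occurs in this range, so the set of observed cycle types is {4+2, 3+3, 2+2+1+1, 3+1+1+1}. The candidates containing elements of all these cycle types are (C_3 x C_3) : C_4 (6T10) of order 36, A_6 (6T15) of order 360; the others are excluded. The observed types are precisely the cycle types that occur in (C_3 x C_3) : C_4 (6T10) (apart from the identity). Each of the other remaining candidates has further cycle types, and by the Chebotarev density theorem the matching factorization patterns would occur for a proportion of primes equal to their share of the group: A_6 (6T15) additionally contains elements of type 5+1 (144 of its 360 elements, about 40% of primes). None of the 19 primes tested shows any such pattern (for each of these groups the chance of that is below 10^-4), which rules them out. Hence G = (C_3 x C_3) : C_4 (6T10), of order 36. The Galois group (C_3 x C_3) : C_4 (6T10) has order 36, so the splitting field has degree 36 over Q.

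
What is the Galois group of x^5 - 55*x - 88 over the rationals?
5T4: A_5

The polynomial f is an irreducible quintic over Q, so G = Gal(f/Q) is a transitive subgroup of S_5: one of C_5 (5T1, order 5), D_5 (5T2, order 10), F_20 (5T3, order 20), A_5 (5T4, order 60) or S_5 (5T5, order 120). The discriminant of f is 58564000000 = 242000^2, a perfect square, so G is contained in A_5. The transitive groups of degree 5 contained in A_5 are: C_5 (5T1, order 5), D_5 (5T2, order 10), A_5 (5T4, order 60). By Dedekind's theorem, for a prime p not dividing disc(f) the degrees of the irreducible factors of f mod p form the cycle type of an element of G. Factoring f modulo the 3 such primes p <= 13 (skipping 2, 5, 11, which divide the discriminant), each new pattern first appears at: mod 3: f = (x^5 + 2x + 2), pattern 5; mod 13: f = (x + 5)(x + 7)(x^3 + x^2 + 5x + 9), pattern 3+1+1. No other pattern occurs in this range, so the set of observed cycle types is {5, 3+1+1}. Among the candidates above, the only group containing elements of all these cycle types is A_5 (5T4) — each of C_5 (5T1), D_5 (5T2) lacks at least one of them. Hence G = A_5 (5T4), of order 60.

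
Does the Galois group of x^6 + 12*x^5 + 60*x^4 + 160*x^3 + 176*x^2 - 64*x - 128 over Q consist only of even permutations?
No

The polynomial is irreducible of degree 6 over Q. Its discriminant is -3603718079512576, which is not a perfect square. A Galois group lies in the alternating group exactly when the discriminant is a square in Q, so the Galois group (S_4 x C_2) is not contained in A_6.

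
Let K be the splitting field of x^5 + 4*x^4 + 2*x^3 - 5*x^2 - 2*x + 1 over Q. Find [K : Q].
The degree of the splitting field over Q equals the order of the Galois group, so first determine the group. The polynomial f is an irreducible quintic over Q, so G = Gal(f/Q) is a transitive subgroup of S_5: one of C_5 (5T1, order 5), D_5 (5T2, order 10), F_20 (5T3, order 20), A_5 (5T4, order 60) or S_5 (5T5, order 120). The discriminant of f is 14641 = 121^2, a perfect square, so G is contained in A_5. The transitive groups of degree 5 contained in A_5 are: C_5 (5T1, order 5), D_5 (5T2, order 10), A_5 (5T4, order 60). By Dedekind's theorem, for a prime p not dividing disc(f) the degrees of the irreducible factors of f mod p form the cycle type of an element of G. Factoring f modulo the 14 such primes p <= 47 (skipping 11, which divides the discriminant), each new pattern first appears at: mod 2: f = (x^5 + x^2 + 1), pattern 5; mod 23: f = (x + 5)(x + 7)(x + 11)(x + 12)(x + 15), pattern 1+1+1+1+1. No other pattern occurs in this range, so the set of observed cycle types is {5, 1+1+1+1+1}. The candidates containing elements of all these cycle types are C_5 (5T1) of order 5, D_5 (5T2) of order 10, A_5 (5T4) of order 60; the others are excluded. The observed types are precisely the cycle types that occur in C_5 (5T1). Each of the other remaining candidates has further cycle types, and by the Chebotarev density theorem the matching factorization patterns would occur for a proportion of primes equal to their share of the group: D_5 (5T2) additionally contains elements of type 2+2+1 (5 of its 10 elements, about 50% of primes); A_5 (5T4) additionally contains elements of type 3+1+1, 2+2+1 (35 of its 60 elements, about 58% of primes). None of the 14 primes tested shows any such pattern (for each of these groups the chance of that is below 10^-4), which rules them out. Hence G = C_5 (5T1), of order 5. The Galois group C_5 (5T1) has order 5, so the splitting field has degree 5 over Q.

5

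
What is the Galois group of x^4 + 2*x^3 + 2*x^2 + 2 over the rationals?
4T4: A_4

The polynomial is an irreducible quartic over Q and its discriminant is 3136 = 56^2, a perfect square, so the Galois group is contained in A_4. The resolvent cubic y^3 - 2*y^2 - 8*y + 8 is irreducible over Q. An irreducible resolvent with square discriminant gives A_4.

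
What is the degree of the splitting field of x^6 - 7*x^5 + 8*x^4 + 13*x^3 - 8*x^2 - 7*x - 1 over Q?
6

The degree of the splitting field over Q equals the order of the Galois group, so first determine the group. The polynomial f is an irreducible sextic over Q, so G = Gal(f/Q) is one of the 16 transitive subgroups 6T1, ..., 6T16 of S_6. The discriminant of f is 324179200, which is not a perfect square, so G is not contained in A_6. The transitive groups of degree 6 not contained in A_6 are: C_6 (6T1, order 6), S_3 (6T2, order 6), D_6 (6T3, order 12), C_3 x S_3 (6T5, order 18), A_4 x C_2 (6T6, order 24), S_4 (6T8, order 24), S_3 x S_3 (6T9, order 36), S_4 x C_2 (6T11, order 48), (S_3 x S_3) : C_2 (6T13, order 72), PGL(2,5) (6T14, order 120), S_6 (6T16, order 720). By Dedekind's theorem, for a prime p not dividing disc(f) the degrees of the irreducible factors of f mod p form the cycle type of an element of G. Factoring f modulo the 23 such primes p <= 101 (skipping 2, 5, 37, which divide the discriminant), each new pattern first appears at: mod 3: f = (x^3 + 2x + 2)(x^3 + 2x^2 + 1), pattern 3+3; mod 13: f = (x^2 + 4x + 2)(x^2 + 4x + 12)(x^2 + 11x + 7), pattern 2+2+2; mod 67: f = (x + 12)(x + 39)(x + 42)(x + 45)(x + 59)(x + 64), pattern 1+1+1+1+1+1. No other pattern occurs in this range, so the set of observed cycle types is {3+3, 2+2+2, 1+1+1+1+1+1}. The candidates containing elements of all these cycle types are C_6 (6T1) of order 6, S_3 (6T2) of order 6, D_6 (6T3) of order 12, C_3 x S_3 (6T5) of order 18, A_4 x C_2 (6T6) of order 24, S_4 (6T8) of order 24, S_3 x S_3 (6T9) of order 36, S_4 x C_2 (6T11) of order 48, (S_3 x S_3) : C_2 (6T13) of order 72, PGL(2,5) (6T14) of order 120, S_6 (6T16) of order 720; the others are excluded. The observed types are precisely the cycle types that occur in S_3 (6T2). Each of the other remaining candidates has further cycle types, and by the Chebotarev density theorem the matching factorization patterns would occur for a proportion of primes equal to their share of the group: C_6 (6T1) additionally contains elements of type 6 (2 of its 6 elements, about 33% of primes); D_6 (6T3) additionally contains elements of type 6, 2+2+1+1 (5 of its 12 elements, about 42% of primes); C_3 x S_3 (6T5) additionally contains elements of type 6, 3+1+1+1 (10 of its 18 elements, about 56% of primes); A_4 x C_2 (6T6) additionally contains elements of type 6, 2+2+1+1, 2+1+1+1+1 (14 of its 24 elements, about 58% of primes); S_4 (6T8) additionally contains elements of type 4+1+1, 2+2+1+1 (9 of its 24 elements, about 38% of primes); S_3 x S_3 (6T9) additionally contains elements of type 6, 3+1+1+1, 2+2+1+1 (25 of its 36 elements, about 69% of primes); S_4 x C_2 (6T11) additionally contains elements of type 6, 4+2, 4+1+1, 2+2+1+1, 2+1+1+1+1 (32 of its 48 elements, about 67% of primes); (S_3 x S_3) : C_2 (6T13) additionally contains elements of type 6, 4+2, 3+2+1, 3+1+1+1, 2+2+1+1, 2+1+1+1+1 (61 of its 72 elements, about 85% of primes); PGL(2,5) (6T14) additionally contains elements of type 6, 5+1, 4+1+1, 2+2+1+1 (89 of its 120 elements, about 74% of primes); S_6 (6T16) additionally contains elements of type 6, 5+1, 4+2, 4+1+1, 3+2+1, 3+1+1+1, 2+2+1+1, 2+1+1+1+1 (664 of its 720 elements, about 92% of primes). None of the 23 primes tested shows any such pattern (for each of these groups the chance of that is below 10^-4), which rules them out. Hence G = S_3 (6T2), of order 6. The Galois group S_3 (6T2) has order 6, so the splitting field has degree 6 over Q.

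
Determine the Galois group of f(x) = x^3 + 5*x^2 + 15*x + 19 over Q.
The polynomial is an irreducible cubic over Q and its discriminant is -1472, which is not a perfect square. For an irreducible cubic, a non-square discriminant gives Galois group S_3.

3T2: S_3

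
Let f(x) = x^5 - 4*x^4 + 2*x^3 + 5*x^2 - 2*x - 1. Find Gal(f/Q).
The polynomial f is an irreducible quintic over Q, so G = Gal(f/Q) is a transitive subgroup of S_5: one of C_5 (5T1, order 5), D_5 (5T2, order 10), F_20 (5T3, order 20), A_5 (5T4, order 60) or S_5 (5T5, order 120). The discriminant of f is 14641 = 121^2, a perfect square, so G is contained in A_5. The transitive groups of degree 5 contained in A_5 are: C_5 (5T1, order 5), D_5 (5T2, order 10), A_5 (5T4, order 60). By Dedekind's theorem, for a prime p not dividing disc(f) the degrees of the irreducible factors of f mod p form the cycle type of an element of G. Factoring f modulo the 14 such primes p <= 47 (skipping 11, which divides the discriminant), each new pattern first appears at: mod 2: f = (x^5 + x^2 + 1), pattern 5; mod 23: f = (x + 8)(x + 11)(x + 12)(x + 16)(x + 18), pattern 1+1+1+1+1. No other pattern occurs in this range, so the set of observed cycle types is {5, 1+1+1+1+1}. The candidates containing elements of all these cycle types are C_5 (5T1) of order 5, D_5 (5T2) of order 10, A_5 (5T4) of order 60; the others are excluded. The observed types are precisely the cycle types that occur in C_5 (5T1). Each of the other remaining candidates has further cycle types, and by the Chebotarev density theorem the matching factorization patterns would occur for a proportion of primes equal to their share of the group: D_5 (5T2) additionally contains elements of type 2+2+1 (5 of its 10 elements, about 50% of primes); A_5 (5T4) additionally contains elements of type 3+1+1, 2+2+1 (35 of its 60 elements, about 58% of primes). None of the 14 primes tested shows any such pattern (for each of these groups the chance of that is below 10^-4), which rules them out. Hence G = C_5 (5T1), of order 5.

C_5 (order 5)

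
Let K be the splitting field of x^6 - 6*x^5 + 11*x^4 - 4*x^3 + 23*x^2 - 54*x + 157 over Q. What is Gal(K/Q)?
S_4, S_4(6c), the S_4-action on 6 points not in A_6

The polynomial f is an irreducible sextic over Q, so G = Gal(f/Q) is one of the 16 transitive subgroups 6T1, ..., 6T16 of S_6. The discriminant of f is -5497558138880000, which is not a perfect square, so G is not contained in A_6. The transitive groups of degree 6 not contained in A_6 are: C_6 (6T1, order 6), S_3 (6T2, order 6), D_6 (6T3, order 12), C_3 x S_3 (6T5, order 18), A_4 x C_2 (6T6, order 24), S_4 (6T8, order 24), S_3 x S_3 (6T9, order 36), S_4 x C_2 (6T11, order 48), (S_3 x S_3) : C_2 (6T13, order 72), PGL(2,5) (6T14, order 120), S_6 (6T16, order 720). By Dedekind's theorem, for a prime p not dividing disc(f) the degrees of the irreducible factors of f mod p form the cycle type of an element of G. Factoring f modulo the 22 such primes p <= 89 (skipping 2, 5, which divide the discriminant), each new pattern first appears at: mod 3: f = (x^3 + x^2 + x + 2)(x^3 + 2x^2 + 2x + 2), pattern 3+3; mod 7: f = (x^2 + 2)(x^2 + 3x + 6)(x^2 + 5x + 2), pattern 2+2+2; mod 13: f = (x + 4)(x + 7)(x^4 + 9x^3 + x^2 + 6x + 7), pattern 4+1+1; mod 43: f = (x + 18)(x + 23)(x^2 + 41x + 17)(x^2 + 41x + 41), pattern 2+2+1+1. No other pattern occurs in this range, so the set of observed cycle types is {3+3, 2+2+2, 4+1+1, 2+2+1+1}. The candidates containing elements of all these cycle types are S_4 (6T8) of order 24, S_4 x C_2 (6T11) of order 48, PGL(2,5) (6T14) of order 120, S_6 (6T16) of order 720; the others are excluded. The observed types are precisely the cycle types that occur in S_4 (6T8) (apart from the identity). Each of the other remaining candidates has further cycle types, and by the Chebotarev density theorem the matching factorization patterns would occur for a proportion of primes equal to their share of the group: S_4 x C_2 (6T11) additionally contains elements of type 6, 4+2, 2+1+1+1+1 (17 of its 48 elements, about 35% of primes); PGL(2,5) (6T14) additionally contains elements of type 6, 5+1 (44 of its 120 elements, about 37% of primes); S_6 (6T16) additionally contains elements of type 6, 5+1, 4+2, 3+2+1, 3+1+1+1, 2+1+1+1+1 (529 of its 720 elements, about 73% of primes). None of the 22 primes tested shows any such pattern (for each of these groups the chance of that is below 10^-4), which rules them out. Hence G = S_4 (6T8), of order 24.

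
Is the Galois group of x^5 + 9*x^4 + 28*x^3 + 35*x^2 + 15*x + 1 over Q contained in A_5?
The polynomial is irreducible of degree 5 over Q. Its discriminant is 14641 = 121^2, a perfect square. A Galois group lies in the alternating group exactly when the discriminant is a square in Q, so the Galois group (C_5) is contained in A_5.

Yes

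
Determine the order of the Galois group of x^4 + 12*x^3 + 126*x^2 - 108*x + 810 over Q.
4

The degree of the splitting field over Q equals the order of the Galois group, so first determine the group. The polynomial is an irreducible quartic over Q and its discriminant is 3703931193600 = 1924560^2, a perfect square, so the Galois group is contained in A_4. The resolvent cubic y^3 - 126*y^2 - 4536*y + 279936 splits completely over Q, which gives the Klein four-group V_4. The Galois group V_4 (4T2) has order 4, so the splitting field has degree 4 over Q.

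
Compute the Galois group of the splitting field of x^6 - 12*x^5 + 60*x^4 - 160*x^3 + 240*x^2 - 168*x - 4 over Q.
A_6 (order 360)

The polynomial f is an irreducible sextic over Q, so G = Gal(f/Q) is one of the 16 transitive subgroups 6T1, ..., 6T16 of S_6. The discriminant of f is 746496000000 = 864000^2, a perfect square, so G is contained in A_6. The transitive groups of degree 6 contained in A_6 are: A_4 (6T4, order 12), S_4 (6T7, order 24), (C_3 x C_3) : C_4 (6T10, order 36), PSL(2,5) (6T12, order 60), A_6 (6T15, order 360). By Dedekind's theorem, for a prime p not dividing disc(f) the degrees of the irreducible factors of f mod p form the cycle type of an element of G. Factoring f modulo the 6 such primes p <= 23 (skipping 2, 3, 5, which divide the discriminant), each new pattern first appears at: mod 7: f = (x + 1)(x^5 + x^4 + 3x^3 + 5x^2 + 4x + 3), pattern 5+1; mod 23: f = (x + 5)(x + 10)(x + 19)(x^3 + x + 6), pattern 3+1+1+1. No other pattern occurs in this range, so the set of observed cycle types is {5+1, 3+1+1+1}. Among the candidates above, the only group containing elements of all these cycle types is A_6 (6T15) — each of A_4 (6T4), S_4 (6T7), (C_3 x C_3) : C_4 (6T10), PSL(2,5) (6T12) lacks at least one of them. Hence G = A_6 (6T15), of order 360.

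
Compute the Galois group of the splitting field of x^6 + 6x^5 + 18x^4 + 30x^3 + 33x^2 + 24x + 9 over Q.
The polynomial f is an irreducible sextic over Q, so G = Gal(f/Q) is one of the 16 transitive subgroups 6T1, ..., 6T16 of S_6. The discriminant of f is -16003008, which is not a perfect square, so G is not contained in A_6. The transitive groups of degree 6 not contained in A_6 are: C_6 (6T1, order 6), S_3 (6T2, order 6), D_6 (6T3, order 12), C_3 x S_3 (6T5, order 18), A_4 x C_2 (6T6, order 24), S_4 (6T8, order 24), S_3 x S_3 (6T9, order 36), S_4 x C_2 (6T11, order 48), (S_3 x S_3) : C_2 (6T13, order 72), PGL(2,5) (6T14, order 120), S_6 (6T16, order 720). By Dedekind's theorem, for a prime p not dividing disc(f) the degrees of the irreducible factors of f mod p form the cycle type of an element of G. Factoring f modulo the 21 such primes p <= 89 (skipping 2, 3, 7, which divide the discriminant), each new pattern first appears at: mod 5: f = (x^6 + x^5 + 3x^4 + 3x^2 + 4x + 4), pattern 6; mod 11: f = (x + 10)(x^5 + 7x^4 + 3x^3 + 2), pattern 5+1; mod 13: f = (x + 2)(x + 6)(x^4 + 11x^3 + 9x^2 + 8x + 4), pattern 4+1+1; mod 23: f = (x + 4)(x + 8)(x^2 + 7x + 8)(x^2 + 10x + 3), pattern 2+2+1+1; mod 43: f = (x^3 + 22x^2 + 20x + 21)(x^3 + 27x^2 + 6x + 25), pattern 3+3; mod 61: f = (x^2 + 34x + 5)(x^2 + 45x + 56)(x^2 + 49x + 46), pattern 2+2+2. No other pattern occurs in this range, so the set of observed cycle types is {6, 5+1, 4+1+1, 2+2+1+1, 3+3, 2+2+2}. The candidates containing elements of all these cycle types are PGL(2,5) (6T14) of order 120, S_6 (6T16) of order 720; the others are excluded. The observed types are precisely the cycle types that occur in PGL(2,5) (6T14) (apart from the identity). Each of the other remaining candidates has further cycle types, and by the Chebotarev density theorem the matching factorization patterns would occur for a proportion of primes equal to their share of the group: S_6 (6T16) additionally contains elements of type 4+2, 3+2+1, 3+1+1+1, 2+1+1+1+1 (265 of its 720 elements, about 37% of primes). None of the 21 primes tested shows any such pattern (for each of these groups the chance of that is below 10^-4), which rules them out. Hence G = PGL(2,5) (6T14), of order 120.

PGL(2,5), S_5 acting on 6 points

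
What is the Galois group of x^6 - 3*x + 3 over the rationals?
The polynomial f is an irreducible sextic over Q, so G = Gal(f/Q) is one of the 16 transitive subgroups 6T1, ..., 6T16 of S_6. The discriminant of f is -9059283, which is not a perfect square, so G is not contained in A_6. The transitive groups of degree 6 not contained in A_6 are: C_6 (6T1, order 6), S_3 (6T2, order 6), D_6 (6T3, order 12), C_3 x S_3 (6T5, order 18), A_4 x C_2 (6T6, order 24), S_4 (6T8, order 24), S_3 x S_3 (6T9, order 36), S_4 x C_2 (6T11, order 48), (S_3 x S_3) : C_2 (6T13, order 72), PGL(2,5) (6T14, order 120), S_6 (6T16, order 720). By Dedekind's theorem, for a prime p not dividing disc(f) the degrees of the irreducible factors of f mod p form the cycle type of an element of G. Factoring f modulo the 28 such primes p <= 127 (skipping 3, 17, 43, which divide the discriminant), each new pattern first appears at: mod 2: f = (x^6 + x + 1), pattern 6; mod 7: f = (x + 1)(x^2 + 4x + 6)(x^3 + 2x^2 + x + 4), pattern 3+2+1; mod 11: f = (x^2 + 9x + 2)(x^4 + 2x^3 + 2x^2 + 7), pattern 4+2; mod 13: f = (x + 3)(x + 8)(x^2 + 3x + 6)(x^2 + 12x + 3), pattern 2+2+1+1; mod 61: f = (x + 40)(x + 51)(x + 57)(x + 59)(x^2 + 37x + 50), pattern 2+1+1+1+1; mod 97: f = (x + 48)(x + 85)(x + 87)(x^3 + 71x^2 + 60x + 63), pattern 3+1+1+1; mod 113: f = (x^2 + 49x + 72)(x^2 + 68x + 105)(x^2 + 109x + 10), pattern 2+2+2; mod 127: f = (x^3 + 39x^2 + 106x + 109)(x^3 + 88x^2 + 18x + 21), pattern 3+3. No other pattern occurs in this range, so the set of observed cycle types is {6, 3+2+1, 4+2, 2+2+1+1, 2+1+1+1+1, 3+1+1+1, 2+2+2, 3+3}. The candidates containing elements of all these cycle types are (S_3 x S_3) : C_2 (6T13) of order 72, S_6 (6T16) of order 720; the others are excluded. The observed types are precisely the cycle types that occur in (S_3 x S_3) : C_2 (6T13) (apart from the identity). Each of the other remaining candidates has further cycle types, and by the Chebotarev density theorem the matching factorization patterns would occur for a proportion of primes equal to their share of the group: S_6 (6T16) additionally contains elements of type 5+1, 4+1+1 (234 of its 720 elements, about 32% of primes). None of the 28 primes tested shows any such pattern (for each of these groups the chance of that is below 10^-4), which rules them out. Hence G = (S_3 x S_3) : C_2 (6T13), of order 72.

(S_3 x S_3) : C_2 (order 72)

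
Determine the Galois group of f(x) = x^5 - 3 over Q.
The polynomial f is an irreducible quintic over Q, so G = Gal(f/Q) is a transitive subgroup of S_5: one of C_5 (5T1, order 5), D_5 (5T2, order 10), F_20 (5T3, order 20), A_5 (5T4, order 60) or S_5 (5T5, order 120). The discriminant of f is 253125, which is not a perfect square, so G is not contained in A_5. The transitive groups of degree 5 not contained in A_5 are: F_20 (5T3, order 20), S_5 (5T5, order 120). By Dedekind's theorem, for a prime p not dividing disc(f) the degrees of the irreducible factors of f mod p form the cycle type of an element of G. Factoring f modulo the 18 such primes p <= 71 (skipping 3, 5, which divide the discriminant), each new pattern first appears at: mod 2: f = (x + 1)(x^4 + x^3 + x^2 + x + 1), pattern 4+1; mod 11: f = (x^5 + 8), pattern 5; mod 19: f = (x + 9)(x^2 + 12x + 5)(x^2 + 17x + 5), pattern 2+2+1; mod 41: f = (x + 3)(x + 7)(x + 13)(x + 29)(x + 30), pattern 1+1+1+1+1. No other pattern occurs in this range, so the set of observed cycle types is {4+1, 5, 2+2+1, 1+1+1+1+1}. The candidates containing elements of all these cycle types are F_20 (5T3) of order 20, S_5 (5T5) of order 120; the others are excluded. The observed types are precisely the cycle types that occur in F_20 (5T3). Each of the other remaining candidates has further cycle types, and by the Chebotarev density theorem the matching factorization patterns would occur for a proportion of primes equal to their share of the group: S_5 (5T5) additionally contains elements of type 3+2, 3+1+1, 2+1+1+1 (50 of its 120 elements, about 42% of primes). None of the 18 primes tested shows any such pattern (for each of these groups the chance of that is below 10^-4), which rules them out. Hence G = F_20 (5T3), of order 20.

F_20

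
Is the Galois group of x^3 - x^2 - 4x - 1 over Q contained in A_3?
Yes

The polynomial is irreducible of degree 3 over Q. Its discriminant is 169 = 13^2, a perfect square. A Galois group lies in the alternating group exactly when the discriminant is a square in Q, so the Galois group (C_3) is contained in A_3.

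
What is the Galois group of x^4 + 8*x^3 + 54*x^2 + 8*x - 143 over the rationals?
D_4 (also written D4)

The polynomial is an irreducible quartic over Q and its discriminant is -12935282688, which is not a perfect square, so the Galois group is not contained in A_4. The resolvent cubic y^3 - 54*y^2 + 636*y - 21800 has exactly one rational root, so the Galois group is C_4 or D_4. The quartic remains irreducible over Q(sqrt(disc)), so the group is D_4.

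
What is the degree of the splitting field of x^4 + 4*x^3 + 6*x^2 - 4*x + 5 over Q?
12

The degree of the splitting field over Q equals the order of the Galois group, so first determine the group. The polynomial is an irreducible quartic over Q and its discriminant is 331776 = 576^2, a perfect square, so the Galois group is contained in A_4. The resolvent cubic y^3 - 6*y^2 - 36*y + 24 is irreducible over Q. An irreducible resolvent with square discriminant gives A_4. The Galois group A_4 (4T4) has order 12, so the splitting field has degree 12 over Q.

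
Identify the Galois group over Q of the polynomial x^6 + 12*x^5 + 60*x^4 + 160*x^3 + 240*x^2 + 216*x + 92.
A_6 (order 360)

The polynomial f is an irreducible sextic over Q, so G = Gal(f/Q) is one of the 16 transitive subgroups 6T1, ..., 6T16 of S_6. The discriminant of f is 746496000000 = 864000^2, a perfect square, so G is contained in A_6. The transitive groups of degree 6 contained in A_6 are: A_4 (6T4, order 12), S_4 (6T7, order 24), (C_3 x C_3) : C_4 (6T10, order 36), PSL(2,5) (6T12, order 60), A_6 (6T15, order 360). By Dedekind's theorem, for a prime p not dividing disc(f) the degrees of the irreducible factors of f mod p form the cycle type of an element of G. Factoring f modulo the 6 such primes p <= 23 (skipping 2, 3, 5, which divide the discriminant), each new pattern first appears at: mod 7: f = (x + 5)(x^5 + 4x^3 + 2x + 3), pattern 5+1; mod 23: f = (x)(x + 9)(x + 14)(x^3 + 12x^2 + 3x + 5), pattern 3+1+1+1. No other pattern occurs in this range, so the set of observed cycle types is {5+1, 3+1+1+1}. Among the candidates above, the only group containing elements of all these cycle types is A_6 (6T15) — each of A_4 (6T4), S_4 (6T7), (C_3 x C_3) : C_4 (6T10), PSL(2,5) (6T12) lacks at least one of them. Hence G = A_6 (6T15), of order 360.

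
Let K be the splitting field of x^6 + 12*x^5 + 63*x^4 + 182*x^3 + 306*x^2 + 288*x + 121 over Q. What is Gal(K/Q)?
PGL(2,5) (order 120)

The polynomial f is an irreducible sextic over Q, so G = Gal(f/Q) is one of the 16 transitive subgroups 6T1, ..., 6T16 of S_6. The discriminant of f is -16003008, which is not a perfect square, so G is not contained in A_6. The transitive groups of degree 6 not contained in A_6 are: C_6 (6T1, order 6), S_3 (6T2, order 6), D_6 (6T3, order 12), C_3 x S_3 (6T5, order 18), A_4 x C_2 (6T6, order 24), S_4 (6T8, order 24), S_3 x S_3 (6T9, order 36), S_4 x C_2 (6T11, order 48), (S_3 x S_3) : C_2 (6T13, order 72), PGL(2,5) (6T14, order 120), S_6 (6T16, order 720). By Dedekind's theorem, for a prime p not dividing disc(f) the degrees of the irreducible factors of f mod p form the cycle type of an element of G. Factoring f modulo the 21 such primes p <= 89 (skipping 2, 3, 7, which divide the discriminant), each new pattern first appears at: mod 5: f = (x^6 + 2x^5 + 3x^4 + 2x^3 + x^2 + 3x + 1), pattern 6; mod 11: f = (x)(x^5 + x^4 + 8x^3 + 6x^2 + 9x + 2), pattern 5+1; mod 13: f = (x + 3)(x + 7)(x^4 + 2x^3 + 9x^2 + 11x + 7), pattern 4+1+1; mod 23: f = (x + 5)(x + 9)(x^2 + 9x + 16)(x^2 + 12x + 14), pattern 2+2+1+1; mod 43: f = (x^3 + 25x^2 + 24x + 21)(x^3 + 30x^2 + 20x + 16), pattern 3+3; mod 61: f = (x^2 + 36x + 40)(x^2 + 47x + 41)(x^2 + 51x + 35), pattern 2+2+2. No other pattern occurs in this range, so the set of observed cycle types is {6, 5+1, 4+1+1, 2+2+1+1, 3+3, 2+2+2}. The candidates containing elements of all these cycle types are PGL(2,5) (6T14) of order 120, S_6 (6T16) of order 720; the others are excluded. The observed types are precisely the cycle types that occur in PGL(2,5) (6T14) (apart from the identity). Each of the other remaining candidates has further cycle types, and by the Chebotarev density theorem the matching factorization patterns would occur for a proportion of primes equal to their share of the group: S_6 (6T16) additionally contains elements of type 4+2, 3+2+1, 3+1+1+1, 2+1+1+1+1 (265 of its 720 elements, about 37% of primes). None of the 21 primes tested shows any such pattern (for each of these groups the chance of that is below 10^-4), which rules them out. Hence G = PGL(2,5) (6T14), of order 120.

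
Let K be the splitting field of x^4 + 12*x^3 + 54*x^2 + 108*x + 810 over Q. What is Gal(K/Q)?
4T2: V_4

The polynomial is an irreducible quartic over Q and its discriminant is 99179645184 = 314928^2, a perfect square, so the Galois group is contained in A_4. The resolvent cubic y^3 - 54*y^2 - 1944*y + 46656 splits completely over Q, which gives the Klein four-group V_4.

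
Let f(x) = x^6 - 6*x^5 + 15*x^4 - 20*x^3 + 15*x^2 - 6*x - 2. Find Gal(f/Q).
The polynomial f is an irreducible sextic over Q, so G = Gal(f/Q) is one of the 16 transitive subgroups 6T1, ..., 6T16 of S_6. The discriminant of f is 11337408, which is not a perfect square, so G is not contained in A_6. The transitive groups of degree 6 not contained in A_6 are: C_6 (6T1, order 6), S_3 (6T2, order 6), D_6 (6T3, order 12), C_3 x S_3 (6T5, order 18), A_4 x C_2 (6T6, order 24), S_4 (6T8, order 24), S_3 x S_3 (6T9, order 36), S_4 x C_2 (6T11, order 48), (S_3 x S_3) : C_2 (6T13, order 72), PGL(2,5) (6T14, order 120), S_6 (6T16, order 720). By Dedekind's theorem, for a prime p not dividing disc(f) the degrees of the irreducible factors of f mod p form the cycle type of an element of G. Factoring f modulo the 79 such primes p <= 419 (skipping 2, 3, which divide the discriminant), each new pattern first appears at: mod 5: f = (x^2 + 2)(x^2 + x + 1)(x^2 + 3x + 4), pattern 2+2+2; mod 7: f = (x^6 + x^5 + x^4 + x^3 + x^2 + x + 5), pattern 6; mod 11: f = (x + 2)(x + 7)(x^2 + x + 7)(x^2 + 6x + 2), pattern 2+2+1+1; mod 13: f = (x^3 + 10x^2 + 3x + 3)(x^3 + 10x^2 + 3x + 8), pattern 3+3; mod 61: f = (x + 1)(x + 25)(x + 27)(x + 32)(x + 34)(x + 58), pattern 1+1+1+1+1+1. No other pattern occurs in this range, so the set of observed cycle types is {2+2+2, 6, 2+2+1+1, 3+3, 1+1+1+1+1+1}. The candidates containing elements of all these cycle types are D_6 (6T3) of order 12, A_4 x C_2 (6T6) of order 24, S_3 x S_3 (6T9) of order 36, S_4 x C_2 (6T11) of order 48, (S_3 x S_3) : C_2 (6T13) of order 72, PGL(2,5) (6T14) of order 120, S_6 (6T16) of order 720; the others are excluded. The observed types are precisely the cycle types that occur in D_6 (6T3). Each of the other remaining candidates has further cycle types, and by the Chebotarev density theorem the matching factorization patterns would occur for a proportion of primes equal to their share of the group: A_4 x C_2 (6T6) additionally contains elements of type 2+1+1+1+1 (3 of its 24 elements, about 12% of primes); S_3 x S_3 (6T9) additionally contains elements of type 3+1+1+1 (4 of its 36 elements, about 11% of primes); S_4 x C_2 (6T11) additionally contains elements of type 4+2, 4+1+1, 2+1+1+1+1 (15 of its 48 elements, about 31% of primes); (S_3 x S_3) : C_2 (6T13) additionally contains elements of type 4+2, 3+2+1, 3+1+1+1, 2+1+1+1+1 (40 of its 72 elements, about 56% of primes); PGL(2,5) (6T14) additionally contains elements of type 5+1, 4+1+1 (54 of its 120 elements, about 45% of primes); S_6 (6T16) additionally contains elements of type 5+1, 4+2, 4+1+1, 3+2+1, 3+1+1+1, 2+1+1+1+1 (499 of its 720 elements, about 69% of primes). None of the 79 primes tested shows any such pattern (for each of these groups the chance of that is below 10^-4), which rules them out. Hence G = D_6 (6T3), of order 12.

D_6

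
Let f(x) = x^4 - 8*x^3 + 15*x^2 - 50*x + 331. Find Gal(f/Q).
The polynomial is an irreducible quartic over Q and its discriminant is 1947199824, which is not a perfect square, so the Galois group is not contained in A_4. The resolvent cubic y^3 - 15*y^2 - 924*y - 3824 is irreducible over Q. An irreducible resolvent with non-square discriminant gives S_4.

S_4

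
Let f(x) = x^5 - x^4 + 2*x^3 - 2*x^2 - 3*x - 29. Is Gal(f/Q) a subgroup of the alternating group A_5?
The polynomial is irreducible of degree 5 over Q. Its discriminant is 2316304384 = 48128^2, a perfect square. A Galois group lies in the alternating group exactly when the discriminant is a square in Q, so the Galois group (D_5) is contained in A_5.

Yes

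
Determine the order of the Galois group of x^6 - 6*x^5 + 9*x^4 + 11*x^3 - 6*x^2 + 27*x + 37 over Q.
The degree of the splitting field over Q equals the order of the Galois group, so first determine the group. The polynomial f is an irreducible sextic over Q, so G = Gal(f/Q) is one of the 16 transitive subgroups 6T1, ..., 6T16 of S_6. The discriminant of f is -63822230816067, which is not a perfect square, so G is not contained in A_6. The transitive groups of degree 6 not contained in A_6 are: C_6 (6T1, order 6), S_3 (6T2, order 6), D_6 (6T3, order 12), C_3 x S_3 (6T5, order 18), A_4 x C_2 (6T6, order 24), S_4 (6T8, order 24), S_3 x S_3 (6T9, order 36), S_4 x C_2 (6T11, order 48), (S_3 x S_3) : C_2 (6T13, order 72), PGL(2,5) (6T14, order 120), S_6 (6T16, order 720). By Dedekind's theorem, for a prime p not dividing disc(f) the degrees of the irreducible factors of f mod p form the cycle type of an element of G. Factoring f modulo the 37 such primes p <= 173 (skipping 3, 19, 37, which divide the discriminant), each new pattern first appears at: mod 2: f = (x^6 + x^4 + x^3 + x + 1), pattern 6; mod 7: f = (x^3 + 4x^2 + x + 6)(x^3 + 4x^2 + 6x + 5), pattern 3+3; mod 17: f = (x^2 + 12)(x^2 + 13x + 11)(x^2 + 15x + 12), pattern 2+2+2; mod 73: f = (x + 14)(x + 27)(x + 44)(x + 63)(x + 66)(x + 72), pattern 1+1+1+1+1+1. No other pattern occurs in this range, so the set of observed cycle types is {6, 3+3, 2+2+2, 1+1+1+1+1+1}. The candidates containing elements of all these cycle types are C_6 (6T1) of order 6, D_6 (6T3) of order 12, C_3 x S_3 (6T5) of order 18, A_4 x C_2 (6T6) of order 24, S_3 x S_3 (6T9) of order 36, S_4 x C_2 (6T11) of order 48, (S_3 x S_3) : C_2 (6T13) of order 72, PGL(2,5) (6T14) of order 120, S_6 (6T16) of order 720; the others are excluded. The observed types are precisely the cycle types that occur in C_6 (6T1). Each of the other remaining candidates has further cycle types, and by the Chebotarev density theorem the matching factorization patterns would occur for a proportion of primes equal to their share of the group: D_6 (6T3) additionally contains elements of type 2+2+1+1 (3 of its 12 elements, about 25% of primes); C_3 x S_3 (6T5) additionally contains elements of type 3+1+1+1 (4 of its 18 elements, about 22% of primes); A_4 x C_2 (6T6) additionally contains elements of type 2+2+1+1, 2+1+1+1+1 (6 of its 24 elements, about 25% of primes); S_3 x S_3 (6T9) additionally contains elements of type 3+1+1+1, 2+2+1+1 (13 of its 36 elements, about 36% of primes); S_4 x C_2 (6T11) additionally contains elements of type 4+2, 4+1+1, 2+2+1+1, 2+1+1+1+1 (24 of its 48 elements, about 50% of primes); (S_3 x S_3) : C_2 (6T13) additionally contains elements of type 4+2, 3+2+1, 3+1+1+1, 2+2+1+1, 2+1+1+1+1 (49 of its 72 elements, about 68% of primes); PGL(2,5) (6T14) additionally contains elements of type 5+1, 4+1+1, 2+2+1+1 (69 of its 120 elements, about 58% of primes); S_6 (6T16) additionally contains elements of type 5+1, 4+2, 4+1+1, 3+2+1, 3+1+1+1, 2+2+1+1, 2+1+1+1+1 (544 of its 720 elements, about 76% of primes). None of the 37 primes tested shows any such pattern (for each of these groups the chance of that is below 10^-4), which rules them out. Hence G = C_6 (6T1), of order 6. The Galois group C_6 (6T1) has order 6, so the splitting field has degree 6 over Q.

6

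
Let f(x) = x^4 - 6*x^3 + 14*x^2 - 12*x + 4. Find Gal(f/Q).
The polynomial is an irreducible quartic over Q and its discriminant is 2304 = 48^2, a perfect square, so the Galois group is contained in A_4. The resolvent cubic y^3 - 14*y^2 + 56*y - 64 splits completely over Q, which gives the Klein four-group V_4.

V_4, the Klein four-group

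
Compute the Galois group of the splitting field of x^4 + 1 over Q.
4T2: V_4

The polynomial is an irreducible quartic over Q and its discriminant is 256 = 16^2, a perfect square, so the Galois group is contained in A_4. The resolvent cubic y^3 - 4*y splits completely over Q, which gives the Klein four-group V_4.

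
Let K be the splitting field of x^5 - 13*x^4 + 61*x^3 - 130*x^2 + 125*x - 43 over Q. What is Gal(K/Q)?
The polynomial f is an irreducible quintic over Q, so G = Gal(f/Q) is a transitive subgroup of S_5: one of C_5 (5T1, order 5), D_5 (5T2, order 10), F_20 (5T3, order 20), A_5 (5T4, order 60) or S_5 (5T5, order 120). The discriminant of f is 14641 = 121^2, a perfect square, so G is contained in A_5. The transitive groups of degree 5 contained in A_5 are: C_5 (5T1, order 5), D_5 (5T2, order 10), A_5 (5T4, order 60). By Dedekind's theorem, for a prime p not dividing disc(f) the degrees of the irreducible factors of f mod p form the cycle type of an element of G. Factoring f modulo the 14 such primes p <= 47 (skipping 11, which divides the discriminant), each new pattern first appears at: mod 2: f = (x^5 + x^4 + x^3 + x + 1), pattern 5; mod 23: f = (x + 2)(x + 3)(x + 4)(x + 5)(x + 19), pattern 1+1+1+1+1. No other pattern occurs in this range, so the set of observed cycle types is {5, 1+1+1+1+1}. The candidates containing elements of all these cycle types are C_5 (5T1) of order 5, D_5 (5T2) of order 10, A_5 (5T4) of order 60; the others are excluded. The observed types are precisely the cycle types that occur in C_5 (5T1). Each of the other remaining candidates has further cycle types, and by the Chebotarev density theorem the matching factorization patterns would occur for a proportion of primes equal to their share of the group: D_5 (5T2) additionally contains elements of type 2+2+1 (5 of its 10 elements, about 50% of primes); A_5 (5T4) additionally contains elements of type 3+1+1, 2+2+1 (35 of its 60 elements, about 58% of primes). None of the 14 primes tested shows any such pattern (for each of these groups the chance of that is below 10^-4), which rules them out. Hence G = C_5 (5T1), of order 5.

C_5, the cyclic group of order 5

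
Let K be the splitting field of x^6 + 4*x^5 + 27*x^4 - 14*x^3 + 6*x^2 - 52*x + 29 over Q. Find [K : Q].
The degree of the splitting field over Q equals the order of the Galois group, so first determine the group. The polynomial f is an irreducible sextic over Q, so G = Gal(f/Q) is one of the 16 transitive subgroups 6T1, ..., 6T16 of S_6. The discriminant of f is 3281112961000000 = 57281000^2, a perfect square, so G is contained in A_6. The transitive groups of degree 6 contained in A_6 are: A_4 (6T4, order 12), S_4 (6T7, order 24), (C_3 x C_3) : C_4 (6T10, order 36), PSL(2,5) (6T12, order 60), A_6 (6T15, order 360). By Dedekind's theorem, for a prime p not dividing disc(f) the degrees of the irreducible factors of f mod p form the cycle type of an element of G. Factoring f modulo the 33 such primes p <= 151 (skipping 2, 5, 7, which divide the discriminant), each new pattern first appears at: mod 3: f = (x^3 + 2x^2 + 1)(x^3 + 2x^2 + 2x + 2), pattern 3+3; mod 13: f = (x + 2)(x + 3)(x^2 + 3x + 10)(x^2 + 9x + 2), pattern 2+2+1+1. No other pattern occurs in this range, so the set of observed cycle types is {3+3, 2+2+1+1}. The candidates containing elements of all these cycle types are A_4 (6T4) of order 12, S_4 (6T7) of order 24, (C_3 x C_3) : C_4 (6T10) of order 36, PSL(2,5) (6T12) of order 60, A_6 (6T15) of order 360; the others are excluded. The observed types are precisely the cycle types that occur in A_4 (6T4) (apart from the identity). Each of the other remaining candidates has further cycle types, and by the Chebotarev density theorem the matching factorization patterns would occur for a proportion of primes equal to their share of the group: S_4 (6T7) additionally contains elements of type 4+2 (6 of its 24 elements, about 25% of primes); (C_3 x C_3) : C_4 (6T10) additionally contains elements of type 4+2, 3+1+1+1 (22 of its 36 elements, about 61% of primes); PSL(2,5) (6T12) additionally contains elements of type 5+1 (24 of its 60 elements, about 40% of primes); A_6 (6T15) additionally contains elements of type 5+1, 4+2, 3+1+1+1 (274 of its 360 elements, about 76% of primes). None of the 33 primes tested shows any such pattern (for each of these groups the chance of that is below 10^-4), which rules them out. Hence G = A_4 (6T4), of order 12. The Galois group A_4 (6T4) has order 12, so the splitting field has degree 12 over Q.

12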